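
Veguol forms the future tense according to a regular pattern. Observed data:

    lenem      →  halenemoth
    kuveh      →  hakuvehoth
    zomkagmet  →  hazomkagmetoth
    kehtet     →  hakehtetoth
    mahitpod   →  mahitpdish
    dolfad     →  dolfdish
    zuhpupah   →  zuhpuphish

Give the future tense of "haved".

kuveh and zuhpupah both end in -h yet inflect differently (hakuvehoth, zuhpuphish), so the final letter is not what conditions the rule; the last vowel is.
"haved" has last vowel 'e'. The stems whose last vowel is 'e' (lenem → halenemoth, kuveh → hakuvehoth, zomkagmet → hazomkagmetoth) add ha- … -oth around the stem.
So haved → hahavedoth.

hahavedoth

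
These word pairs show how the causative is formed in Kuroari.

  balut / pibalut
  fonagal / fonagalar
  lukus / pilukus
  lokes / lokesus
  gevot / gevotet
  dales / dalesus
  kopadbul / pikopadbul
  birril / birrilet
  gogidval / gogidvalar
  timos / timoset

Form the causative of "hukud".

lukus and timos both end in -s yet inflect differently (pilukus, timoset), so the final letter is not what conditions the rule; the last vowel is.
"hukud" has last vowel 'u'. The stems whose last vowel is 'u' (lukus → pilukus, kopadbul → pikopadbul, balut → pibalut) add the prefix pi-.
So hukud → pihukud.

pihukud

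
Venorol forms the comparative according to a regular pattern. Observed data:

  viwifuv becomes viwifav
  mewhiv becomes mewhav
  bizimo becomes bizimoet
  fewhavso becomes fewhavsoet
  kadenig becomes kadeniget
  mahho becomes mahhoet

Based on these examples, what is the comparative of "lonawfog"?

"lonawfog" ends in -g. The one such stem in the data (kadenig → kadeniget) adds -et, so the same rule applies.
So lonawfog → lonawfoget.

lonawfoget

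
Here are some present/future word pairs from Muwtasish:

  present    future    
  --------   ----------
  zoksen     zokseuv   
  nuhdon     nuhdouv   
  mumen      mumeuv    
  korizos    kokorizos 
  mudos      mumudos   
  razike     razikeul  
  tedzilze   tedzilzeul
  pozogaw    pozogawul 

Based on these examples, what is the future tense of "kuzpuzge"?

nuhdon and korizos both have last vowel 'o' yet inflect differently (nuhdouv, kokorizos), so the last vowel is not what conditions the rule; the final letter is.
"kuzpuzge" ends in -e. The stems ending in -e (razike → razikeul, tedzilze → tedzilzeul) add -ul.
So kuzpuzge → kuzpuzgeul.

kuzpuzgeul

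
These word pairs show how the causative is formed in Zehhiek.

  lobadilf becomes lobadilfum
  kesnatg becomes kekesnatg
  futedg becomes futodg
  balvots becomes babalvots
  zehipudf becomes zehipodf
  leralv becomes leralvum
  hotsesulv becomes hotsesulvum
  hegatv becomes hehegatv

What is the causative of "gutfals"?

gutfalsum

zehipudf and lobadilf both end in -f yet inflect differently (zehipodf, lobadilfum), so the final letter is not what conditions the rule; the second-to-last letter is.
"gutfals" has second-to-last letter 'l'. The stems whose second-to-last letter is 'l' (hotsesulv → hotsesulvum, lobadilf → lobadilfum, leralv → leralvum) add -um.
So gutfals → gutfalsum.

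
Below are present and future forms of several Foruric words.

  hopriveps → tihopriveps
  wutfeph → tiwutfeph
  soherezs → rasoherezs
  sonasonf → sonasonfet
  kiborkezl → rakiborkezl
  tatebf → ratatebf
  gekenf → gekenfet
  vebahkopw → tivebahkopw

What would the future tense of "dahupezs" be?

tatebf and gekenf both end in -f yet inflect differently (ratatebf, gekenfet), so the final letter is not what conditions the rule; the second-to-last letter is.
"dahupezs" has second-to-last letter 'z'. The stems whose second-to-last letter is 'z' (kiborkezl → rakiborkezl, soherezs → rasoherezs) add the prefix ra-.
The other patterns: stems whose second-to-last letter is 'n' add -et; stems whose second-to-last letter is 'p' add the prefix ti-.
So dahupezs → radahupezs.

radahupezs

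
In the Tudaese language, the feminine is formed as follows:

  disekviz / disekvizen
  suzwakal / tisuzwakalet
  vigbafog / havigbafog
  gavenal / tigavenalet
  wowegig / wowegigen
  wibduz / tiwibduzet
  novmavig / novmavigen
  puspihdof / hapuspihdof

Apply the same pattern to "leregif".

"leregif" has last vowel 'i'. The stems whose last vowel is 'i' (novmavig → novmavigen, wowegig → wowegigen, disekviz → disekvizen) add -en.
The other patterns: stems whose last vowel is 'o' add the prefix ha-; stems whose last vowel is 'a' or 'u' add ti- … -et around the stem.
So leregif → leregifen.

leregifen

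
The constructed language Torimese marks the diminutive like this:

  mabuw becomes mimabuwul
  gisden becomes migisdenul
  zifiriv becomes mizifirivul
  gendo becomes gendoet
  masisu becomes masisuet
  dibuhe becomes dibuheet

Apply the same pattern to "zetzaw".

"zetzaw" ends in a consonant. The stems ending in a consonant (mabuw → mimabuwul, gisden → migisdenul, zifiriv → mizifirivul) add mi- … -ul around the stem.
So zetzaw → mizetzawul.

mizetzawul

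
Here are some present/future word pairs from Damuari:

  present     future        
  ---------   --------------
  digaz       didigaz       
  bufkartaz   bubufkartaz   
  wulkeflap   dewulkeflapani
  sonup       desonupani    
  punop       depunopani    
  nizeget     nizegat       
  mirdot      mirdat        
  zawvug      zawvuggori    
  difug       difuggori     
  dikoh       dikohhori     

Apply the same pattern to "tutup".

digaz and wulkeflap both have last vowel 'a' yet inflect differently (didigaz, dewulkeflapani), so the last vowel is not what conditions the rule; the final letter is.
"tutup" ends in -p. The stems ending in -p (wulkeflap → dewulkeflapani, sonup → desonupani, punop → depunopani) add de- … -ani around the stem.
So tutup → detutupani.

detutupani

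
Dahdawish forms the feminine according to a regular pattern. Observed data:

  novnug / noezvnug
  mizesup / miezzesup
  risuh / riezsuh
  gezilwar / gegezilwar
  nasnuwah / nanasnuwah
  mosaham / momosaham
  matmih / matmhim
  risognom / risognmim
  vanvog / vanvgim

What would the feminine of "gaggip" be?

gaggpim

risuh and nasnuwah both end in -h yet inflect differently (riezsuh, nanasnuwah), so the final letter is not what conditions the rule; the last vowel is.
"gaggip" has last vowel 'i'. The one such stem in the data (matmih → matmhim) deletes the last vowel and adds -im (as do risognom, vanvog), so the same rule applies.
The other patterns: stems whose last vowel is 'u' insert -ez- after the first vowel; stems whose last vowel is 'a' repeat the first consonant+vowel as a prefix.
So gaggip → gaggpim.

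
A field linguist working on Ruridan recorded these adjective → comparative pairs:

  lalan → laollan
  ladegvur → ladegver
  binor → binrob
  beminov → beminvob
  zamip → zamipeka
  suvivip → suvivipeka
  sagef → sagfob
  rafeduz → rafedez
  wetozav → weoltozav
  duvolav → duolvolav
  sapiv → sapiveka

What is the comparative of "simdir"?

beminov and duvolav both end in -v yet inflect differently (beminvob, duolvolav), so the final letter is not what conditions the rule; the last vowel is.
"simdir" has last vowel 'i'. The stems whose last vowel is 'i' (sapiv → sapiveka, zamip → zamipeka, suvivip → suvivipeka) add -eka.
The other patterns: stems whose last vowel is 'e' or 'o' delete the last vowel and add -ob; stems whose last vowel is 'a' insert -ol- after the first vowel; stems whose last vowel is 'u' change the last vowel to 'e'.
So simdir → simdireka.

simdireka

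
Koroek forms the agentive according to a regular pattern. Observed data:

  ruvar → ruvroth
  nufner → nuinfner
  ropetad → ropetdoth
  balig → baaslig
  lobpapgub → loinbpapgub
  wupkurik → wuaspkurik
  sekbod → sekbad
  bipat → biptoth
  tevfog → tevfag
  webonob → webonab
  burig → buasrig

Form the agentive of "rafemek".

ropetad and sekbod both end in -d yet inflect differently (ropetdoth, sekbad), so the final letter is not what conditions the rule; the last vowel is.
"rafemek" has last vowel 'e'. The one such stem in the data (nufner → nuinfner) inserts -in- after the first vowel (as does lobpapgub), so the same rule applies.
So rafemek → rainfemek.

rainfemek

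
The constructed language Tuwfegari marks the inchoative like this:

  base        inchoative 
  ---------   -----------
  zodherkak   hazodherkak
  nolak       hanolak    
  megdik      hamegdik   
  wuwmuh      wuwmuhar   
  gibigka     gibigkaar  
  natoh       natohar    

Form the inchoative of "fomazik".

hafomazik

"fomazik" ends in -k. The stems ending in -k (zodherkak → hazodherkak, nolak → hanolak, megdik → hamegdik) add the prefix ha-.
So fomazik → hafomazik.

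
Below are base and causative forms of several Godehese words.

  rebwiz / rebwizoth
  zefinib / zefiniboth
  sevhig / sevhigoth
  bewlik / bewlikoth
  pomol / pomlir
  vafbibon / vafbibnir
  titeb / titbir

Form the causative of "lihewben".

lihewbnir

zefinib and titeb both end in -b yet inflect differently (zefiniboth, titbir), so the final letter is not what conditions the rule; the last vowel is.
"lihewben" has last vowel 'e'. The one such stem in the data (titeb → titbir) deletes the last vowel and adds -ir (as do pomol, vafbibon), so the same rule applies.
The other pattern: stems whose last vowel is 'i' add -oth.
So lihewben → lihewbnir.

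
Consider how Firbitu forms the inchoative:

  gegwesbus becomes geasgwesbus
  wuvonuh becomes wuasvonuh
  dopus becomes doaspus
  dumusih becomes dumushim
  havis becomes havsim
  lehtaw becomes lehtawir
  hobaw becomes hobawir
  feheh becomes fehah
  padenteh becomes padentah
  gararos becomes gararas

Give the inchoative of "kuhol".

wuvonuh and dumusih both end in -h yet inflect differently (wuasvonuh, dumushim), so the final letter is not what conditions the rule; the last vowel is.
"kuhol" has last vowel 'o'. The one such stem in the data (gararos → gararas) changes the last vowel to 'a' (as do feheh, padenteh), so the same rule applies.
The other patterns: stems whose last vowel is 'u' insert -as- after the first vowel; stems whose last vowel is 'i' delete the last vowel and add -im; stems whose last vowel is 'a' add -ir.
So kuhol → kuhal.

kuhal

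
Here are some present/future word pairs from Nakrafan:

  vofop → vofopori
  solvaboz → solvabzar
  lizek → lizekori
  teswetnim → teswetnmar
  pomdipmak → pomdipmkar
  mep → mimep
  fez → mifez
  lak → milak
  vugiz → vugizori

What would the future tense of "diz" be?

midiz

"diz" has 1 vowel. The stems with 1 vowel (lak → milak, fez → mifez, mep → mimep) add the prefix mi-.
The other patterns: stems with 2 vowels add -ori; stems with 3 vowels delete the last vowel and add -ar.
So diz → midiz.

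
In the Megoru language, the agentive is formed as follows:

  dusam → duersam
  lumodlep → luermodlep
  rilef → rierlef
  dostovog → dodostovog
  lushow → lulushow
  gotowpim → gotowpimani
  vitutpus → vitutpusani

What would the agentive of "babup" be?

babupani

dusam and gotowpim both end in -m yet inflect differently (duersam, gotowpimani), so the final letter is not what conditions the rule; the last vowel is.
"babup" has last vowel 'u'. The one such stem in the data (vitutpus → vitutpusani) adds -ani, so the same rule applies.
The other patterns: stems whose last vowel is 'a' or 'e' insert -er- after the first vowel; stems whose last vowel is 'o' repeat the first consonant+vowel as a prefix.
So babup → babupani.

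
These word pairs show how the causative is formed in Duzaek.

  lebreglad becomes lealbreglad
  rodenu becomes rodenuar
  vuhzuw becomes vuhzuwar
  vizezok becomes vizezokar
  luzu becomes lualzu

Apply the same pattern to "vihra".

vihraar

rodenu and luzu both end in -u yet inflect differently (rodenuar, lualzu), so the final letter is not what conditions the rule; the first letter is.
"vihra" begins with v-. The stems beginning with v- (vuhzuw → vuhzuwar, vizezok → vizezokar) add -ar.
The other pattern: stems beginning with l- insert -al- after the first vowel.
So vihra → vihraar.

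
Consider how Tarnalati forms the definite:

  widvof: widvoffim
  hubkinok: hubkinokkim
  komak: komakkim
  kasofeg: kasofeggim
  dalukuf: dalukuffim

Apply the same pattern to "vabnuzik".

Every pair shown (widvof → widvoffim, hubkinok → hubkinokkim, komak → komakkim, …) follows the same rule: double the final consonant and add -im.
So vabnuzik → vabnuzikkim.

vabnuzikkim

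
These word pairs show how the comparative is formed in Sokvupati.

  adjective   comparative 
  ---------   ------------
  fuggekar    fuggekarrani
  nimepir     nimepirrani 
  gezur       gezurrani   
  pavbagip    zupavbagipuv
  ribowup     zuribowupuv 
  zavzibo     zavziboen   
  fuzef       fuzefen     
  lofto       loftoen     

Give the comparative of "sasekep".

"sasekep" ends in -p. The stems ending in -p (pavbagip → zupavbagipuv, ribowup → zuribowupuv) add zu- … -uv around the stem.
So sasekep → zusasekepuv.

zusasekepuv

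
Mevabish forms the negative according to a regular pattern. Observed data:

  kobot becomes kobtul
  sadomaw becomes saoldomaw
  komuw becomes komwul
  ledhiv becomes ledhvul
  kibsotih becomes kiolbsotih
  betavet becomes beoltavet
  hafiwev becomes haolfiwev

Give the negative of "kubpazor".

ledhiv and hafiwev both end in -v yet inflect differently (ledhvul, haolfiwev), so the final letter is not what conditions the rule; the number of vowels is.
"kubpazor" has 3 vowels. The stems with 3 vowels (hafiwev → haolfiwev, sadomaw → saoldomaw, betavet → beoltavet) insert -ol- after the first vowel.
So kubpazor → kuolbpazor.

kuolbpazor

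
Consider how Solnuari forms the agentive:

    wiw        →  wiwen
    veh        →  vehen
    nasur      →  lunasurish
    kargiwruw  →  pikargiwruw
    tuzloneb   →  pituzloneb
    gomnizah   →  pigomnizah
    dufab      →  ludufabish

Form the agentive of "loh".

wiw and kargiwruw both end in -w yet inflect differently (wiwen, pikargiwruw), so the final letter is not what conditions the rule; the number of vowels is.
"loh" has 1 vowel. The stems with 1 vowel (wiw → wiwen, veh → vehen) add -en.
So loh → lohen.

lohen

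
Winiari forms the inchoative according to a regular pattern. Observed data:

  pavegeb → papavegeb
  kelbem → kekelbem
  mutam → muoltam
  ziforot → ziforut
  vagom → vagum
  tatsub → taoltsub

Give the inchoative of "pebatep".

pepebatep

"pebatep" has last vowel 'e'. The stems whose last vowel is 'e' (kelbem → kekelbem, pavegeb → papavegeb) repeat the first consonant+vowel as a prefix.
So pebatep → pepebatep.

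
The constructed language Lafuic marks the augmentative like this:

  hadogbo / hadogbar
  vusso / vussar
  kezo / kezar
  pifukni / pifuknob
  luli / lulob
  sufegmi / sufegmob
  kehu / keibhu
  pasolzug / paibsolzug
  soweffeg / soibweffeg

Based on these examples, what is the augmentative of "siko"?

kezo and kehu both begin with k- yet inflect differently (kezar, keibhu), so the first letter is not what conditions the rule; the final letter is.
"siko" ends in -o. The stems ending in -o (hadogbo → hadogbar, vusso → vussar, kezo → kezar) drop the final letter and add -ar.
So siko → sikar.

sikar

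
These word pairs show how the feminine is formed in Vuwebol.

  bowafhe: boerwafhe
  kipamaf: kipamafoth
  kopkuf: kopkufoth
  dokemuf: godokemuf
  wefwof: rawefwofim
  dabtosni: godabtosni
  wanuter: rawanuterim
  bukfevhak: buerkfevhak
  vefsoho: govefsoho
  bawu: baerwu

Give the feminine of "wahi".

rawahiim

wefwof and kipamaf both end in -f yet inflect differently (rawefwofim, kipamafoth), so the final letter is not what conditions the rule; the first letter is.
"wahi" begins with w-. The stems beginning with w- (wefwof → rawefwofim, wanuter → rawanuterim) add ra- … -im around the stem.
The other patterns: stems beginning with b- insert -er- after the first vowel; stems beginning with k- add -oth; stems beginning with d- or v- add the prefix go-.
So wahi → rawahiim.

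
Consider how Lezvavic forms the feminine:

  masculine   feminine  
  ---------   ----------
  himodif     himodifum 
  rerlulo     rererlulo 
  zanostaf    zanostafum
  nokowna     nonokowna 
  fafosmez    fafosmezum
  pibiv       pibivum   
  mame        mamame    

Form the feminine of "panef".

fafosmez and mame both have last vowel 'e' yet inflect differently (fafosmezum, mamame), so the last vowel is not what conditions the rule; whether the stem ends in a vowel or a consonant is.
"panef" ends in a consonant. The stems ending in a consonant (pibiv → pibivum, fafosmez → fafosmezum, himodif → himodifum) add -um.
So panef → panefum.

panefum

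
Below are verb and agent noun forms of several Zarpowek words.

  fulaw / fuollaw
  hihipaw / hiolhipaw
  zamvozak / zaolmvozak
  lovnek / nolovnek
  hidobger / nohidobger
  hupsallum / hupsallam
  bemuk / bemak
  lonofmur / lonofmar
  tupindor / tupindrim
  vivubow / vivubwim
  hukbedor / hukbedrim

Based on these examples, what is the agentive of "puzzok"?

zamvozak and lovnek both end in -k yet inflect differently (zaolmvozak, nolovnek), so the final letter is not what conditions the rule; the last vowel is.
"puzzok" has last vowel 'o'. The stems whose last vowel is 'o' (tupindor → tupindrim, vivubow → vivubwim, hukbedor → hukbedrim) delete the last vowel and add -im.
The other patterns: stems whose last vowel is 'a' insert -ol- after the first vowel; stems whose last vowel is 'e' add the prefix no-; stems whose last vowel is 'u' change the last vowel to 'a'.
So puzzok → puzzkim.

puzzkim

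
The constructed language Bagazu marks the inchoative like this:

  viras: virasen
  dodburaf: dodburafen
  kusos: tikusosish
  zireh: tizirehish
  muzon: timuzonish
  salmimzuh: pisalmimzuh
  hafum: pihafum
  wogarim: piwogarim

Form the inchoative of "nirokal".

"nirokal" has last vowel 'a'. The stems whose last vowel is 'a' (viras → virasen, dodburaf → dodburafen) add -en.
The other patterns: stems whose last vowel is 'e' or 'o' add ti- … -ish around the stem; stems whose last vowel is 'i' or 'u' add the prefix pi-.
So nirokal → nirokalen.

nirokalen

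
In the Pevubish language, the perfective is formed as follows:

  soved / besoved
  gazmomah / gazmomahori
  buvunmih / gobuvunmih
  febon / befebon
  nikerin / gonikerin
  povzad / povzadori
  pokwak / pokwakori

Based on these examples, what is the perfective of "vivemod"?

bevivemod

soved and povzad both end in -d yet inflect differently (besoved, povzadori), so the final letter is not what conditions the rule; the last vowel is.
"vivemod" has last vowel 'o'. The one such stem in the data (febon → befebon) adds the prefix be-, so the same rule applies.
So vivemod → bevivemod.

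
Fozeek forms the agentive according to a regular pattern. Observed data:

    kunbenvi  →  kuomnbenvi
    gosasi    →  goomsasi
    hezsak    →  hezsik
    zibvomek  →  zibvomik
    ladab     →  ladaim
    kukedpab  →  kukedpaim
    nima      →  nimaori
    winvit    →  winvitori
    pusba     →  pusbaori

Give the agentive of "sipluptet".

"sipluptet" ends in -t. The one such stem in the data (winvit → winvitori) adds -ori, so the same rule applies.
The other patterns: stems ending in -i insert -om- after the first vowel; stems ending in -k change the last vowel to 'i'; stems ending in -b drop the final letter and add -im.
So sipluptet → sipluptetori.

sipluptetori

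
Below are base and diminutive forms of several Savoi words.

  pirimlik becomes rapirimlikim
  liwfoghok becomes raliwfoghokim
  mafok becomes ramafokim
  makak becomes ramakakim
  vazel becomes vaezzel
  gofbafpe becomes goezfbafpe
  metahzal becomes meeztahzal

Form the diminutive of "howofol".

hoezwofol

"howofol" ends in -l. The stems ending in -l (vazel → vaezzel, metahzal → meeztahzal) insert -ez- after the first vowel.
The other pattern: stems ending in -k add ra- … -im around the stem.
So howofol → hoezwofol.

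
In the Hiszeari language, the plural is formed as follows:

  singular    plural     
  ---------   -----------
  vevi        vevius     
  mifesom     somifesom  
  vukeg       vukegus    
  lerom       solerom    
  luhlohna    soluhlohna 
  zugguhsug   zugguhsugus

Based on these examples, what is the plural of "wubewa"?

zugguhsug and luhlohna both have 3 vowels yet inflect differently (zugguhsugus, soluhlohna), so the number of vowels is not what conditions the rule; the final letter is.
"wubewa" ends in -a. The one such stem in the data (luhlohna → soluhlohna) adds the prefix so-, so the same rule applies.
So wubewa → sowubewa.

sowubewa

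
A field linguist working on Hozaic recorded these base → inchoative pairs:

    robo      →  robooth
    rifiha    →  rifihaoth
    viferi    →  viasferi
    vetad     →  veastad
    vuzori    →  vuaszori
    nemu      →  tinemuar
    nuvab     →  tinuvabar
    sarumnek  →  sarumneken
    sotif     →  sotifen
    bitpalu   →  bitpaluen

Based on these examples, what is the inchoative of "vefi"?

veasfi

nemu and bitpalu both end in -u yet inflect differently (tinemuar, bitpaluen), so the final letter is not what conditions the rule; the first letter is.
"vefi" begins with v-. The stems beginning with v- (viferi → viasferi, vetad → veastad, vuzori → vuaszori) insert -as- after the first vowel.
The other patterns: stems beginning with r- add -oth; stems beginning with n- add ti- … -ar around the stem; stems beginning with b- or s- add -en.
So vefi → veasfi.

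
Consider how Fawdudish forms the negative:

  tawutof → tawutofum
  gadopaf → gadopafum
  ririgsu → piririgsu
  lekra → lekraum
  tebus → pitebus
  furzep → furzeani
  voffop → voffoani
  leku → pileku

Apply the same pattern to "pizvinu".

voffop and tawutof both have last vowel 'o' yet inflect differently (voffoani, tawutofum), so the last vowel is not what conditions the rule; the final letter is.
"pizvinu" ends in -u. The stems ending in -u (leku → pileku, ririgsu → piririgsu) add the prefix pi-.
So pizvinu → pipizvinu.

pipizvinu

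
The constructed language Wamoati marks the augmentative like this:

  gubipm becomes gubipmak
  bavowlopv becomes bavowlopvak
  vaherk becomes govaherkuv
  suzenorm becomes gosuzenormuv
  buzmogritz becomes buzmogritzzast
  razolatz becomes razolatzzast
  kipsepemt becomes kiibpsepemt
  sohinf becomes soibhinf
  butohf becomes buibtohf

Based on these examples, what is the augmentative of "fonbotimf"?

foibnbotimf

gubipm and suzenorm both end in -m yet inflect differently (gubipmak, gosuzenormuv), so the final letter is not what conditions the rule; the second-to-last letter is.
"fonbotimf" has second-to-last letter 'm'. The one such stem in the data (kipsepemt → kiibpsepemt) inserts -ib- after the first vowel (as do sohinf, butohf), so the same rule applies.
So fonbotimf → foibnbotimf.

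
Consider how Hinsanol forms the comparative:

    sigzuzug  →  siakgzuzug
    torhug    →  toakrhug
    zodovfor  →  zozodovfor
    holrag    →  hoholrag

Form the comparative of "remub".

sigzuzug and holrag both end in -g yet inflect differently (siakgzuzug, hoholrag), so the final letter is not what conditions the rule; the last vowel is.
"remub" has last vowel 'u'. The stems whose last vowel is 'u' (sigzuzug → siakgzuzug, torhug → toakrhug) insert -ak- after the first vowel.
So remub → reakmub.

reakmub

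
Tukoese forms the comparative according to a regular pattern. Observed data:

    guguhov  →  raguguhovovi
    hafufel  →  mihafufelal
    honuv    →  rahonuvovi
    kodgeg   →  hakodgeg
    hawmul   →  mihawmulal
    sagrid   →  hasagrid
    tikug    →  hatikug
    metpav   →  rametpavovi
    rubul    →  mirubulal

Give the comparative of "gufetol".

migufetolal

tikug and hawmul both have last vowel 'u' yet inflect differently (hatikug, mihawmulal), so the last vowel is not what conditions the rule; the final letter is.
"gufetol" ends in -l. The stems ending in -l (hawmul → mihawmulal, hafufel → mihafufelal, rubul → mirubulal) add mi- … -al around the stem.
So gufetol → migufetolal.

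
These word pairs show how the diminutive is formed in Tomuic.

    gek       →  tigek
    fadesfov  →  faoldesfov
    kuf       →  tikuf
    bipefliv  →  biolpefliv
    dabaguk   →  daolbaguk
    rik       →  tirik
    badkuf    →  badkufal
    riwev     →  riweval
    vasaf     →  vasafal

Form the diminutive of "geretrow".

geolretrow

kuf and vasaf both end in -f yet inflect differently (tikuf, vasafal), so the final letter is not what conditions the rule; the number of vowels is.
"geretrow" has 3 vowels. The stems with 3 vowels (fadesfov → faoldesfov, bipefliv → biolpefliv, dabaguk → daolbaguk) insert -ol- after the first vowel.
The other patterns: stems with 1 vowel add the prefix ti-; stems with 2 vowels add -al.
So geretrow → geolretrow.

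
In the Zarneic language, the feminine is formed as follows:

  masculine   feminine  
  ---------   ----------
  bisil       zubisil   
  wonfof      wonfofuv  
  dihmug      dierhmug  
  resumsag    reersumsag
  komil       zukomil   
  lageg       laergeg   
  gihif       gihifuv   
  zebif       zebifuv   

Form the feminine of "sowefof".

sowefofuv

bisil and gihif both have last vowel 'i' yet inflect differently (zubisil, gihifuv), so the last vowel is not what conditions the rule; the final letter is.
"sowefof" ends in -f. The stems ending in -f (wonfof → wonfofuv, gihif → gihifuv, zebif → zebifuv) add -uv.
The other patterns: stems ending in -l add the prefix zu-; stems ending in -g insert -er- after the first vowel.
So sowefof → sowefofuv.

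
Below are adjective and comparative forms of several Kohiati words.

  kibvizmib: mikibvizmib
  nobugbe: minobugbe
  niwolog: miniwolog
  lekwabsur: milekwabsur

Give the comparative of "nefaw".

Every pair shown (kibvizmib → mikibvizmib, nobugbe → minobugbe, niwolog → miniwolog, …) follows the same rule: add the prefix mi-.
So nefaw → minefaw.

minefaw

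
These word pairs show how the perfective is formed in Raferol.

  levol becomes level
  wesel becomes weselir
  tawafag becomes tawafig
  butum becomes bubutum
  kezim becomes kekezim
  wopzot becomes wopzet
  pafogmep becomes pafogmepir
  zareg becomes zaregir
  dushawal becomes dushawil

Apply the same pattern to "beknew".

beknewir

wesel and dushawal both end in -l yet inflect differently (weselir, dushawil), so the final letter is not what conditions the rule; the last vowel is.
"beknew" has last vowel 'e'. The stems whose last vowel is 'e' (zareg → zaregir, pafogmep → pafogmepir, wesel → weselir) add -ir.
The other patterns: stems whose last vowel is 'a' change the last vowel to 'i'; stems whose last vowel is 'o' change the last vowel to 'e'; stems whose last vowel is 'i' or 'u' repeat the first consonant+vowel as a prefix.
So beknew → beknewir.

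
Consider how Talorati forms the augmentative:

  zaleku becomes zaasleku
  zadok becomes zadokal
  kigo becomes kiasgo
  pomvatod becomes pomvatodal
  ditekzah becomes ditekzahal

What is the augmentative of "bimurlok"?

zadok and kigo both have last vowel 'o' yet inflect differently (zadokal, kiasgo), so the last vowel is not what conditions the rule; whether the stem ends in a vowel or a consonant is.
"bimurlok" ends in a consonant. The stems ending in a consonant (ditekzah → ditekzahal, zadok → zadokal, pomvatod → pomvatodal) add -al.
The other pattern: stems ending in a vowel insert -as- after the first vowel.
So bimurlok → bimurlokal.

bimurlokal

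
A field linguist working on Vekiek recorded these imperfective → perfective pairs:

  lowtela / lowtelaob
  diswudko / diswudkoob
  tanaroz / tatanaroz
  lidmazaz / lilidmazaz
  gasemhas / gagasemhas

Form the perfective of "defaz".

diswudko and tanaroz both have last vowel 'o' yet inflect differently (diswudkoob, tatanaroz), so the last vowel is not what conditions the rule; whether the stem ends in a vowel or a consonant is.
"defaz" ends in a consonant. The stems ending in a consonant (tanaroz → tatanaroz, lidmazaz → lilidmazaz, gasemhas → gagasemhas) repeat the first consonant+vowel as a prefix.
The other pattern: stems ending in a vowel add -ob.
So defaz → dedefaz.

dedefaz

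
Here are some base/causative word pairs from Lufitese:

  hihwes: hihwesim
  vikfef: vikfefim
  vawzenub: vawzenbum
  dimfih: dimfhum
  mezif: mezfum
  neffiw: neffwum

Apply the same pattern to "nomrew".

nomrewim

vikfef and mezif both end in -f yet inflect differently (vikfefim, mezfum), so the final letter is not what conditions the rule; the last vowel is.
"nomrew" has last vowel 'e'. The stems whose last vowel is 'e' (hihwes → hihwesim, vikfef → vikfefim) add -im.
The other pattern: stems whose last vowel is 'i' or 'u' delete the last vowel and add -um.
So nomrew → nomrewim.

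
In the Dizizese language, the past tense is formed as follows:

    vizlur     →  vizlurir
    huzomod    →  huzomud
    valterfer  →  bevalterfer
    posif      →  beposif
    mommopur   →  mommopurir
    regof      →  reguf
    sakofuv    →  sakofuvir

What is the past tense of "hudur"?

"hudur" has last vowel 'u'. The stems whose last vowel is 'u' (mommopur → mommopurir, vizlur → vizlurir, sakofuv → sakofuvir) add -ir.
The other patterns: stems whose last vowel is 'e' or 'i' add the prefix be-; stems whose last vowel is 'o' change the last vowel to 'u'.
So hudur → hudurir.

hudurir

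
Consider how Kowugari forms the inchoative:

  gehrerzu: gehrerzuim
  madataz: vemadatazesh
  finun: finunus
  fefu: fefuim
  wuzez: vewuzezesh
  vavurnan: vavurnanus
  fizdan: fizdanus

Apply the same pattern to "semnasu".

semnasuim

"semnasu" ends in -u. The stems ending in -u (fefu → fefuim, gehrerzu → gehrerzuim) add -im.
So semnasu → semnasuim.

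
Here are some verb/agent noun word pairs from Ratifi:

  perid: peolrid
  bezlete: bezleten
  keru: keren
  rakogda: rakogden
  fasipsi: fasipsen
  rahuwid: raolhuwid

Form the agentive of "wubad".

wuolbad

fasipsi and perid both have last vowel 'i' yet inflect differently (fasipsen, peolrid), so the last vowel is not what conditions the rule; whether the stem ends in a vowel or a consonant is.
"wubad" ends in a consonant. The stems ending in a consonant (perid → peolrid, rahuwid → raolhuwid) insert -ol- after the first vowel.
So wubad → wuolbad.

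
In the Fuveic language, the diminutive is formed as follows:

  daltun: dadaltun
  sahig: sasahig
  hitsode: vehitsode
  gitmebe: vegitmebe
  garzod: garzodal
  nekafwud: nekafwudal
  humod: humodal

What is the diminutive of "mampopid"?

nekafwud and daltun both have last vowel 'u' yet inflect differently (nekafwudal, dadaltun), so the last vowel is not what conditions the rule; the final letter is.
"mampopid" ends in -d. The stems ending in -d (nekafwud → nekafwudal, humod → humodal, garzod → garzodal) add -al.
The other patterns: stems ending in -e add the prefix ve-; stems ending in -g or -n repeat the first consonant+vowel as a prefix.
So mampopid → mampopidal.

mampopidal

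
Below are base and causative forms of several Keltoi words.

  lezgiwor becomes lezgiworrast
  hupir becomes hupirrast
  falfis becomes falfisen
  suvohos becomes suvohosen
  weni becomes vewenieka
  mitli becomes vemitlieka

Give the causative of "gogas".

gogasen

hupir and falfis both have last vowel 'i' yet inflect differently (hupirrast, falfisen), so the last vowel is not what conditions the rule; the final letter is.
"gogas" ends in -s. The stems ending in -s (falfis → falfisen, suvohos → suvohosen) add -en.
The other patterns: stems ending in -r double the final consonant and add -ast; stems ending in -i add ve- … -eka around the stem.
So gogas → gogasen.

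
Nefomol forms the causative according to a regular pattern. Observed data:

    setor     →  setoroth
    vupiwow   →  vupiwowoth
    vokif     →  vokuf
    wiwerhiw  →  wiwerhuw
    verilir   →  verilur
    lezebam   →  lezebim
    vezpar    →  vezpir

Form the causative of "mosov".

mosovoth

"mosov" has last vowel 'o'. The stems whose last vowel is 'o' (setor → setoroth, vupiwow → vupiwowoth) add -oth.
The other patterns: stems whose last vowel is 'i' change the last vowel to 'u'; stems whose last vowel is 'a' change the last vowel to 'i'.
So mosov → mosovoth.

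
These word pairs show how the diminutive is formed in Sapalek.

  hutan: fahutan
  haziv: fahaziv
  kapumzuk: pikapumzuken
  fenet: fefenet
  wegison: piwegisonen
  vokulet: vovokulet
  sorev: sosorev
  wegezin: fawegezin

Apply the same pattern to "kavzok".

"kavzok" has last vowel 'o'. The one such stem in the data (wegison → piwegisonen) adds pi- … -en around the stem, so the same rule applies.
The other patterns: stems whose last vowel is 'a' or 'i' add the prefix fa-; stems whose last vowel is 'e' repeat the first consonant+vowel as a prefix.
So kavzok → pikavzoken.

pikavzoken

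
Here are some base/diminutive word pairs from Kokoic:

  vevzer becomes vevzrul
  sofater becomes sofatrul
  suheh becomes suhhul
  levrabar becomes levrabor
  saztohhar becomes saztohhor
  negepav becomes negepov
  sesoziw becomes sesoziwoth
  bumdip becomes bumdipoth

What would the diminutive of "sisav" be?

sisov

vevzer and levrabar both end in -r yet inflect differently (vevzrul, levrabor), so the final letter is not what conditions the rule; the last vowel is.
"sisav" has last vowel 'a'. The stems whose last vowel is 'a' (levrabar → levrabor, saztohhar → saztohhor, negepav → negepov) change the last vowel to 'o'.
The other patterns: stems whose last vowel is 'e' delete the last vowel and add -ul; stems whose last vowel is 'i' add -oth.
So sisav → sisov.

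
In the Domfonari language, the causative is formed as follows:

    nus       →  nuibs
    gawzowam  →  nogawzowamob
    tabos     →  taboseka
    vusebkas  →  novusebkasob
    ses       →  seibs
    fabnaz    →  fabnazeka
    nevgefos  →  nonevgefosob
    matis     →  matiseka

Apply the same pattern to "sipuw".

sipuweka

ses and matis both end in -s yet inflect differently (seibs, matiseka), so the final letter is not what conditions the rule; the number of vowels is.
"sipuw" has 2 vowels. The stems with 2 vowels (fabnaz → fabnazeka, matis → matiseka, tabos → taboseka) add -eka.
So sipuw → sipuweka.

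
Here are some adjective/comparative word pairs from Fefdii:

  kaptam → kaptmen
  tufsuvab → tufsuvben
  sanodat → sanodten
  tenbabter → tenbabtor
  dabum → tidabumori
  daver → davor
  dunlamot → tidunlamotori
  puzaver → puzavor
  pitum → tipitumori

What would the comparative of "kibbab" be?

kibbben

sanodat and dunlamot both end in -t yet inflect differently (sanodten, tidunlamotori), so the final letter is not what conditions the rule; the last vowel is.
"kibbab" has last vowel 'a'. The stems whose last vowel is 'a' (sanodat → sanodten, tufsuvab → tufsuvben, kaptam → kaptmen) delete the last vowel and add -en.
The other patterns: stems whose last vowel is 'e' change the last vowel to 'o'; stems whose last vowel is 'o' or 'u' add ti- … -ori around the stem.
So kibbab → kibbben.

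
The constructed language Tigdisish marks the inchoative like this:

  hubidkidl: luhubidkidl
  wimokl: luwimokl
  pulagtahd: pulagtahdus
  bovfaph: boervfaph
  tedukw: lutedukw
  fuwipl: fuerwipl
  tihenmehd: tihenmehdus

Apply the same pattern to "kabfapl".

kaerbfapl

fuwipl and wimokl both end in -l yet inflect differently (fuerwipl, luwimokl), so the final letter is not what conditions the rule; the second-to-last letter is.
"kabfapl" has second-to-last letter 'p'. The stems whose second-to-last letter is 'p' (fuwipl → fuerwipl, bovfaph → boervfaph) insert -er- after the first vowel.
So kabfapl → kaerbfapl.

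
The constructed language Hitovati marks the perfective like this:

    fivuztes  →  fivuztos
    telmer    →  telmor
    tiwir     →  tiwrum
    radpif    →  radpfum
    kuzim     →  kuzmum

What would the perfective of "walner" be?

tiwir and telmer both end in -r yet inflect differently (tiwrum, telmor), so the final letter is not what conditions the rule; the last vowel is.
"walner" has last vowel 'e'. The stems whose last vowel is 'e' (telmer → telmor, fivuztes → fivuztos) change the last vowel to 'o'.
The other pattern: stems whose last vowel is 'i' delete the last vowel and add -um.
So walner → walnor.

walnor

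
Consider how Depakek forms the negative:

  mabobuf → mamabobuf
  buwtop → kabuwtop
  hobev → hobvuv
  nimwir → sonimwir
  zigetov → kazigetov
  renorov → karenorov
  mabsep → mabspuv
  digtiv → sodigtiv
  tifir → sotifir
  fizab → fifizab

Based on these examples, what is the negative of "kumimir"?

sokumimir

renorov and digtiv both end in -v yet inflect differently (karenorov, sodigtiv), so the final letter is not what conditions the rule; the last vowel is.
"kumimir" has last vowel 'i'. The stems whose last vowel is 'i' (nimwir → sonimwir, digtiv → sodigtiv, tifir → sotifir) add the prefix so-.
The other patterns: stems whose last vowel is 'o' add the prefix ka-; stems whose last vowel is 'a' or 'u' repeat the first consonant+vowel as a prefix; stems whose last vowel is 'e' delete the last vowel and add -uv.
So kumimir → sokumimir.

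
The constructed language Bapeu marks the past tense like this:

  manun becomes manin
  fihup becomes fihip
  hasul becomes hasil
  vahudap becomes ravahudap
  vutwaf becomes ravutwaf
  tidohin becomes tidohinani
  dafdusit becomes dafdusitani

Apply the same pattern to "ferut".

fihup and vahudap both end in -p yet inflect differently (fihip, ravahudap), so the final letter is not what conditions the rule; the last vowel is.
"ferut" has last vowel 'u'. The stems whose last vowel is 'u' (manun → manin, fihup → fihip, hasul → hasil) change the last vowel to 'i'.
So ferut → ferit.

ferit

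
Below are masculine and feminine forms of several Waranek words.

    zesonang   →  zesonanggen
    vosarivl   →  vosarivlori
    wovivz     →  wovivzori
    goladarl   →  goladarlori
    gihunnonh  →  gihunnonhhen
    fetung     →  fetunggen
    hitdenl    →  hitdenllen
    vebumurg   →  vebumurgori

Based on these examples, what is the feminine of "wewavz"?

hitdenl and vosarivl both end in -l yet inflect differently (hitdenllen, vosarivlori), so the final letter is not what conditions the rule; the second-to-last letter is.
"wewavz" has second-to-last letter 'v'. The stems whose second-to-last letter is 'v' (vosarivl → vosarivlori, wovivz → wovivzori) add -ori.
The other pattern: stems whose second-to-last letter is 'n' double the final consonant and add -en.
So wewavz → wewavzori.

wewavzori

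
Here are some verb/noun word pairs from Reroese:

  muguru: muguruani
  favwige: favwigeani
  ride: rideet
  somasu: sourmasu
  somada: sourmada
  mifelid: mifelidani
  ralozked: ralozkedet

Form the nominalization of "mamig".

mamigani

ralozked and mifelid both end in -d yet inflect differently (ralozkedet, mifelidani), so the final letter is not what conditions the rule; the first letter is.
"mamig" begins with m-. The stems beginning with m- (mifelid → mifelidani, muguru → muguruani) add -ani.
So mamig → mamigani.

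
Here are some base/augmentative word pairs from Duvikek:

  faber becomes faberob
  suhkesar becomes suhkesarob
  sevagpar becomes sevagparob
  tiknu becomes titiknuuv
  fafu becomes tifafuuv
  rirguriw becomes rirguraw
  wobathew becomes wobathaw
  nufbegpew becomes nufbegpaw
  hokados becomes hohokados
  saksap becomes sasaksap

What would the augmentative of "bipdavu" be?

faber and wobathew both have last vowel 'e' yet inflect differently (faberob, wobathaw), so the last vowel is not what conditions the rule; the final letter is.
"bipdavu" ends in -u. The stems ending in -u (tiknu → titiknuuv, fafu → tifafuuv) add ti- … -uv around the stem.
So bipdavu → tibipdavuuv.

tibipdavuuv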